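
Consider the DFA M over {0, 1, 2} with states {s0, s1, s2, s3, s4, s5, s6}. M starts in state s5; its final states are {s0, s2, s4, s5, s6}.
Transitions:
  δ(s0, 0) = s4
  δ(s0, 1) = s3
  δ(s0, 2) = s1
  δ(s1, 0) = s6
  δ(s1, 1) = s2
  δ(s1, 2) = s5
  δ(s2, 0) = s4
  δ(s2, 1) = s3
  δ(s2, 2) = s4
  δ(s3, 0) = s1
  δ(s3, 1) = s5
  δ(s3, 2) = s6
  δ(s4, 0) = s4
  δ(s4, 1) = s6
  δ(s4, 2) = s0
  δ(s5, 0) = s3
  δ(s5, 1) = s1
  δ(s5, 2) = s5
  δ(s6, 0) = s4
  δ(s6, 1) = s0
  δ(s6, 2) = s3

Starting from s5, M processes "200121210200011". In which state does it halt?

s5 --2--> s5
s5 --0--> s3
s3 --0--> s1
s1 --1--> s2
s2 --2--> s4
s4 --1--> s6
s6 --2--> s3
s3 --1--> s5
s5 --0--> s3
s3 --2--> s6
s6 --0--> s4
s4 --0--> s4
s4 --0--> s4
s4 --1--> s6
s6 --1--> s0

s0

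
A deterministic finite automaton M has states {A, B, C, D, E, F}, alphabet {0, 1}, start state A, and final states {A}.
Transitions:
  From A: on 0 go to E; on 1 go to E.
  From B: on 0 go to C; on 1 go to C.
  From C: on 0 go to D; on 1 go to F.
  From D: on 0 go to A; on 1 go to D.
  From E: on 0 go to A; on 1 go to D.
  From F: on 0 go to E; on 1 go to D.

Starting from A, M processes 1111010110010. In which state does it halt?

A

A --1--> E
E --1--> D
D --1--> D
D --1--> D
D --0--> A
A --1--> E
E --0--> A
A --1--> E
E --1--> D
D --0--> A
A --0--> E
E --1--> D
D --0--> A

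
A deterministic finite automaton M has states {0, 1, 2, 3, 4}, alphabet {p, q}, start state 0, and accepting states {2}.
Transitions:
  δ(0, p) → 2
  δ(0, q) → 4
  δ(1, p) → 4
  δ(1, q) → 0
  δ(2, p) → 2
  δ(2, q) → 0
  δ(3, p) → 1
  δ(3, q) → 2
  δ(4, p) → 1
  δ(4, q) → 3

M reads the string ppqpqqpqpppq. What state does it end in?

0 --p--> 2
2 --p--> 2
2 --q--> 0
0 --p--> 2
2 --q--> 0
0 --q--> 4
4 --p--> 1
1 --q--> 0
0 --p--> 2
2 --p--> 2
2 --p--> 2
2 --q--> 0

0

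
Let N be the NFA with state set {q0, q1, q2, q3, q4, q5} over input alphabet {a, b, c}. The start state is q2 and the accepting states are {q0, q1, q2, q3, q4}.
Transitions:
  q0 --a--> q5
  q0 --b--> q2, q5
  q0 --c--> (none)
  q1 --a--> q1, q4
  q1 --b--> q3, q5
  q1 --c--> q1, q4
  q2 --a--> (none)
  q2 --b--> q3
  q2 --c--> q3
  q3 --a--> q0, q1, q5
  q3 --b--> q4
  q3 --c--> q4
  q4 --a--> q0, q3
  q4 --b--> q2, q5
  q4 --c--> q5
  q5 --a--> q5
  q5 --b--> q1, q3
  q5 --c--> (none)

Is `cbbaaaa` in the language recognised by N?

rejected

Start: {q2}
read c: {q3}
read b: {q4}
read b: {q2, q5}
read a: {q5}
read a: {q5}
read a: {q5}
read a: {q5}
Reachable ∩ accepting = {} — empty.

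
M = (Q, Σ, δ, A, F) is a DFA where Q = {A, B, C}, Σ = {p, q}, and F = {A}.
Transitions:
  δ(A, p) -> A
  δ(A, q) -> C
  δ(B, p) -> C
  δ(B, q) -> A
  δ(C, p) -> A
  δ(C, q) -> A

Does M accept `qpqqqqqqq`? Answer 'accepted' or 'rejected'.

rejected

A --q--> C
C --p--> A
A --q--> C
C --q--> A
A --q--> C
C --q--> A
A --q--> C
C --q--> A
A --q--> C
End in state C, which is not an accepting state.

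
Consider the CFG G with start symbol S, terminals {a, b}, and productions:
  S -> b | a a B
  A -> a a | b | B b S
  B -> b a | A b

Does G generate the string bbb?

no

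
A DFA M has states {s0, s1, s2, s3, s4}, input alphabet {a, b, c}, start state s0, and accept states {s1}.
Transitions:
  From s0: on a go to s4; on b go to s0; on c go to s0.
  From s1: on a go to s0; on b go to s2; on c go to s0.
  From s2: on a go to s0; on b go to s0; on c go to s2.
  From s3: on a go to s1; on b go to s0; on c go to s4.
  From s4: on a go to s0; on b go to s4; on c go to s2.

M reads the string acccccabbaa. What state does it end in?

s0 --a--> s4
s4 --c--> s2
s2 --c--> s2
s2 --c--> s2
s2 --c--> s2
s2 --c--> s2
s2 --a--> s0
s0 --b--> s0
s0 --b--> s0
s0 --a--> s4
s4 --a--> s0

s0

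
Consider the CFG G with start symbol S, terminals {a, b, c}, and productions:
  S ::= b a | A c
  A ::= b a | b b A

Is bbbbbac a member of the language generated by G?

S ⇒ Ac ⇒ bbAc ⇒ bbbbAc ⇒ bbbbbac

yes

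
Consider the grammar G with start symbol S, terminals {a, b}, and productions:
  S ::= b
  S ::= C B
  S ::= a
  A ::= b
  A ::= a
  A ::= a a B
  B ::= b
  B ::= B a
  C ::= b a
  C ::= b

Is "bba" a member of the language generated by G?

yes

S ⇒ CB ⇒ bB ⇒ bBa ⇒ bba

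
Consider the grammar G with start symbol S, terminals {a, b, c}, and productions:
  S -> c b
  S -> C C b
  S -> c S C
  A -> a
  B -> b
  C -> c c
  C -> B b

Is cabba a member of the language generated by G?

no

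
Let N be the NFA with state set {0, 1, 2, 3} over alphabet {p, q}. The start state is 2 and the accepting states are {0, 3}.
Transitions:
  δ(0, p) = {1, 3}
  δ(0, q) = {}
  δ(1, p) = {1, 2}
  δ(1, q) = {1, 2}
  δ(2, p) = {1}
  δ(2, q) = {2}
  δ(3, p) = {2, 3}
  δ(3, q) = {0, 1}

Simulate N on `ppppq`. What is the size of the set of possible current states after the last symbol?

2

Start: {2}
read p: {1}
read p: {1, 2}
read p: {1, 2}
read p: {1, 2}
read q: {1, 2}
Final reachable set {1, 2} has 2 states.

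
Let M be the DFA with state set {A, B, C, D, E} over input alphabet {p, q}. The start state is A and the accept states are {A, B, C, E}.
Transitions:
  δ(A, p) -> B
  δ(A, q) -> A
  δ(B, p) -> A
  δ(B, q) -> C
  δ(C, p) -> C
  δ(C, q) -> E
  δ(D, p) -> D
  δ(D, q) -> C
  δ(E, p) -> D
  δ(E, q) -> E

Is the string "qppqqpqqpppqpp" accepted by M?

A --q--> A
A --p--> B
B --p--> A
A --q--> A
A --q--> A
A --p--> B
B --q--> C
C --q--> E
E --p--> D
D --p--> D
D --p--> D
D --q--> C
C --p--> C
C --p--> C
End in state C, which is an accepting state.

accepted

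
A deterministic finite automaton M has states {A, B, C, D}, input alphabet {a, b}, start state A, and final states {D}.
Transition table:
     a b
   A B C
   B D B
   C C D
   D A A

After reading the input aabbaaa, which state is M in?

A --a--> B
B --a--> D
D --b--> A
A --b--> C
C --a--> C
C --a--> C
C --a--> C

C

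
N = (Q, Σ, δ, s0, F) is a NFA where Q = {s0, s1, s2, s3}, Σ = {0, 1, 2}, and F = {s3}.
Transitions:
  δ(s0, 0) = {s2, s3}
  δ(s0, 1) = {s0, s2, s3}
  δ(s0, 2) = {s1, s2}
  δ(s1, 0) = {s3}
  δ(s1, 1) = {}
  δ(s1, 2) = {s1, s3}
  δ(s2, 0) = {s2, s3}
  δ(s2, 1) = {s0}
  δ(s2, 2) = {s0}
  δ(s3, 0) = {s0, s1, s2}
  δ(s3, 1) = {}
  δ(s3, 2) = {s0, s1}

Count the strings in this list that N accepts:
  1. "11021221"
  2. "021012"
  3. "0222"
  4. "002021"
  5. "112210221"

4

"11021221": accepted
"021012": rejected
"0222": accepted
"002021": accepted
"112210221": accepted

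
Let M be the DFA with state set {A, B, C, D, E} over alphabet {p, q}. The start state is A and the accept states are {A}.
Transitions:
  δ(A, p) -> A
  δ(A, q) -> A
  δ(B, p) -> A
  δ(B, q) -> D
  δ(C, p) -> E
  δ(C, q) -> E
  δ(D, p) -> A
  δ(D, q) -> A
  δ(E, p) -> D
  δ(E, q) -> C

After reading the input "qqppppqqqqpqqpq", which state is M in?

A --q--> A
A --q--> A
A --p--> A
A --p--> A
A --p--> A
A --p--> A
A --q--> A
A --q--> A
A --q--> A
A --q--> A
A --p--> A
A --q--> A
A --q--> A
A --p--> A
A --q--> A

A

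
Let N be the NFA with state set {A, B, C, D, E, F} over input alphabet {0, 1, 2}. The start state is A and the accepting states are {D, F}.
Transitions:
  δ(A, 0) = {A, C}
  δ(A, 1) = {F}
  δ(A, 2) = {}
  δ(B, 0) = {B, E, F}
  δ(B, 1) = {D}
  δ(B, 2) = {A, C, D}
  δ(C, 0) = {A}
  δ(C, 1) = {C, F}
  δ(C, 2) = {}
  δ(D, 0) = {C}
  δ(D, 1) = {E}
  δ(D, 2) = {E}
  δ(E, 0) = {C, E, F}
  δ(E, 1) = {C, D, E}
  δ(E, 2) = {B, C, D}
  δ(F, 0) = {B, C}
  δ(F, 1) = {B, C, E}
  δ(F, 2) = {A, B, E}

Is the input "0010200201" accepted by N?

Start: {A}
read 0: {A, C}
read 0: {A, C}
read 1: {C, F}
read 0: {A, B, C}
read 2: {A, C, D}
read 0: {A, C}
read 0: {A, C}
read 2: {}
The reachable set is empty and stays empty for the remaining 2 symbols.
Reachable ∩ accepting = {} — empty.

rejected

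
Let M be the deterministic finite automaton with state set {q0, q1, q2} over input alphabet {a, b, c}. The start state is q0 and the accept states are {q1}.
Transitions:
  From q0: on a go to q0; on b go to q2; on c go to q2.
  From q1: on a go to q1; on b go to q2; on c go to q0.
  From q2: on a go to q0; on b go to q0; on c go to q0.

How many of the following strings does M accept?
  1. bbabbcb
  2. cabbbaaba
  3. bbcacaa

bbabbcb: rejected
cabbbaaba: rejected
bbcacaa: rejected

0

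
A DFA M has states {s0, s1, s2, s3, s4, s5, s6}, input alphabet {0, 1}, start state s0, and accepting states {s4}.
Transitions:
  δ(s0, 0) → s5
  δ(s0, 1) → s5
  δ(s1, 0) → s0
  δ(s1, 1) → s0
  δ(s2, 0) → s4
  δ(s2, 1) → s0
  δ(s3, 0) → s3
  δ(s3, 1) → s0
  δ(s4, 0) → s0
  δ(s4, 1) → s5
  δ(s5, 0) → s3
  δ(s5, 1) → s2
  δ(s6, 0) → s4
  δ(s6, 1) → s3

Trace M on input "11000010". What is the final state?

s0 --1--> s5
s5 --1--> s2
s2 --0--> s4
s4 --0--> s0
s0 --0--> s5
s5 --0--> s3
s3 --1--> s0
s0 --0--> s5

s5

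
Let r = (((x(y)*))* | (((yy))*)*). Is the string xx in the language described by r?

yes

The left alternative ((x(y)*))* matches xx.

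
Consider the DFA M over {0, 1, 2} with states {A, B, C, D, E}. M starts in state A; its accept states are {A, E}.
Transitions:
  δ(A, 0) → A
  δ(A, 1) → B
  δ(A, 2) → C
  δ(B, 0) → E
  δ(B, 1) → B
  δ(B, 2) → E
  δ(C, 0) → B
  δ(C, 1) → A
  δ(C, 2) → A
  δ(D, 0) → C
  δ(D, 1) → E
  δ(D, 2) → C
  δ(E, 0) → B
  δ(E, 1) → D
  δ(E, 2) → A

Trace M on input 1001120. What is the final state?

A --1--> B
B --0--> E
E --0--> B
B --1--> B
B --1--> B
B --2--> E
E --0--> B

B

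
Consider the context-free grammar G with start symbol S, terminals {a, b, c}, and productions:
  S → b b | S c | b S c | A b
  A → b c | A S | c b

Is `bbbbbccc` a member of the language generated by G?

S ⇒ bSc ⇒ bbScc ⇒ bbbSccc ⇒ bbbbbccc

yes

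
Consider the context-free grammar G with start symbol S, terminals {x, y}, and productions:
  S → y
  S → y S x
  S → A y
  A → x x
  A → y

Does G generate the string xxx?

no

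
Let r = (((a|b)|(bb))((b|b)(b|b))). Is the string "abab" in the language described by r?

no

No split of abab into u·v has ((a|b)|(bb)) matching u and ((b|b)(b|b)) matching v.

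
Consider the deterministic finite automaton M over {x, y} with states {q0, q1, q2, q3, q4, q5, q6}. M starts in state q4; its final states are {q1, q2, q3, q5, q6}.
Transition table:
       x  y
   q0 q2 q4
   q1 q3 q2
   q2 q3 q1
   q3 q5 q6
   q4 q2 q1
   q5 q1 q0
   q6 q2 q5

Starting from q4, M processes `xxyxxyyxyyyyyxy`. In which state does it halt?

q6

q4 --x--> q2
q2 --x--> q3
q3 --y--> q6
q6 --x--> q2
q2 --x--> q3
q3 --y--> q6
q6 --y--> q5
q5 --x--> q1
q1 --y--> q2
q2 --y--> q1
q1 --y--> q2
q2 --y--> q1
q1 --y--> q2
q2 --x--> q3
q3 --y--> q6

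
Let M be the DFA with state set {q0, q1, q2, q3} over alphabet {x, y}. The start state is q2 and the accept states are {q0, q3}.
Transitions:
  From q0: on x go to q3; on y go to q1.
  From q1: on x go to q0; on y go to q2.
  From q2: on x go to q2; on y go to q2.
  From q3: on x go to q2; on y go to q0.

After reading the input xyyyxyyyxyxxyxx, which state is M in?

q2 --x--> q2
q2 --y--> q2
q2 --y--> q2
q2 --y--> q2
q2 --x--> q2
q2 --y--> q2
q2 --y--> q2
q2 --y--> q2
q2 --x--> q2
q2 --y--> q2
q2 --x--> q2
q2 --x--> q2
q2 --y--> q2
q2 --x--> q2
q2 --x--> q2

q2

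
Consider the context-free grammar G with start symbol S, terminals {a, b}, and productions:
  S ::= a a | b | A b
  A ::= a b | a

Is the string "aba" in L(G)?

no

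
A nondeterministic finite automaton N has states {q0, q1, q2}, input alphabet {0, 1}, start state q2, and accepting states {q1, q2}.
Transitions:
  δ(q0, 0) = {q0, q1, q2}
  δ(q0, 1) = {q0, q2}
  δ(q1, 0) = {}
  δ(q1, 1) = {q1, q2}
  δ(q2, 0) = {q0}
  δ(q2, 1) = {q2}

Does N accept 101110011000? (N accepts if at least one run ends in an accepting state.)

Start: {q2}
read 1: {q2}
read 0: {q0}
read 1: {q0, q2}
read 1: {q0, q2}
read 1: {q0, q2}
read 0: {q0, q1, q2}
read 0: {q0, q1, q2}
read 1: {q0, q1, q2}
read 1: {q0, q1, q2}
read 0: {q0, q1, q2}
read 0: {q0, q1, q2}
read 0: {q0, q1, q2}
Reachable ∩ accepting = {q1, q2} — nonempty.

accepted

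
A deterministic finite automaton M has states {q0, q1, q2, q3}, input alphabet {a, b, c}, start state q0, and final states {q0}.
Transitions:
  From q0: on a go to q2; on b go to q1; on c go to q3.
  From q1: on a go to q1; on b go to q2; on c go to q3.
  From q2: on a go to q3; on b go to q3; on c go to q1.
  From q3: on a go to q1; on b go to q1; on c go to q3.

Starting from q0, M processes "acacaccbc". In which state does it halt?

q3

q0 --a--> q2
q2 --c--> q1
q1 --a--> q1
q1 --c--> q3
q3 --a--> q1
q1 --c--> q3
q3 --c--> q3
q3 --b--> q1
q1 --c--> q3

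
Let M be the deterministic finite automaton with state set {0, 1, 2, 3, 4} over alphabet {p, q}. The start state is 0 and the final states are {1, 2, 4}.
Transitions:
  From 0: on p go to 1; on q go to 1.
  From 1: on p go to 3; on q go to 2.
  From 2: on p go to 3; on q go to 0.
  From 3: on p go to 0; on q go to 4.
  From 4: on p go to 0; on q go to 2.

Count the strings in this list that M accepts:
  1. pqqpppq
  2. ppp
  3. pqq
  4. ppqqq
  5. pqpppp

pqqpppq: accepted
ppp: rejected
pqq: rejected
ppqqq: rejected
pqpppp: rejected

1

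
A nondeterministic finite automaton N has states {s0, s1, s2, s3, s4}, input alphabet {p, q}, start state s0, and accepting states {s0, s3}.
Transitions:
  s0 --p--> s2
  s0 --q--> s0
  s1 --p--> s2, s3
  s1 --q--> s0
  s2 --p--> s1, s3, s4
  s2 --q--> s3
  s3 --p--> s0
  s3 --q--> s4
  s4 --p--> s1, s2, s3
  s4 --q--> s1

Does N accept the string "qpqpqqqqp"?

Start: {s0}
read q: {s0}
read p: {s2}
read q: {s3}
read p: {s0}
read q: {s0}
read q: {s0}
read q: {s0}
read q: {s0}
read p: {s2}
Reachable ∩ accepting = {} — empty.

rejected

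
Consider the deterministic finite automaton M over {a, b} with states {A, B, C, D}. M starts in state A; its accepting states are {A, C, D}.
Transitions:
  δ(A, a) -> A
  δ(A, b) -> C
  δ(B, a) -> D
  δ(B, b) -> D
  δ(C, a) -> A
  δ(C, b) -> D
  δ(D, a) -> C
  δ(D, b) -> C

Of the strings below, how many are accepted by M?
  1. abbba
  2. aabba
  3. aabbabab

3

abbba: accepted
aabba: accepted
aabbabab: accepted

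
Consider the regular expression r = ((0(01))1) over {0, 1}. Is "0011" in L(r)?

Split as 001·1: (0(01)) matches 001 and 1 matches 1.

yes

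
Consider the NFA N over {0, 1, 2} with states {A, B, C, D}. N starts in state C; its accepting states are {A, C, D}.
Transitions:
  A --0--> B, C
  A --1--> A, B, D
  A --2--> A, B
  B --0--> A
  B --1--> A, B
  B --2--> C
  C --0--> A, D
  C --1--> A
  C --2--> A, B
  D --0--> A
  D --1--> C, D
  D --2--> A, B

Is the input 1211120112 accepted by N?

Start: {C}
read 1: {A}
read 2: {A, B}
read 1: {A, B, D}
read 1: {A, B, C, D}
read 1: {A, B, C, D}
read 2: {A, B, C}
read 0: {A, B, C, D}
read 1: {A, B, C, D}
read 1: {A, B, C, D}
read 2: {A, B, C}
Reachable ∩ accepting = {A, C} — nonempty.

accepted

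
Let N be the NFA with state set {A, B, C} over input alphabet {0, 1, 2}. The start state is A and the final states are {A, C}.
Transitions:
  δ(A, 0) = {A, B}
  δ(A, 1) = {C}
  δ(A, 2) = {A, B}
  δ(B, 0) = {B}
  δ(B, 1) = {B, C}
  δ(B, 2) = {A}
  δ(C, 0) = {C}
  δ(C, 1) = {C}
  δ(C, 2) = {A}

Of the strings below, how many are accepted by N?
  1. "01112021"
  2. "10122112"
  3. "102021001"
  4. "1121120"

4

"01112021": accepted
"10122112": accepted
"102021001": accepted
"1121120": accepted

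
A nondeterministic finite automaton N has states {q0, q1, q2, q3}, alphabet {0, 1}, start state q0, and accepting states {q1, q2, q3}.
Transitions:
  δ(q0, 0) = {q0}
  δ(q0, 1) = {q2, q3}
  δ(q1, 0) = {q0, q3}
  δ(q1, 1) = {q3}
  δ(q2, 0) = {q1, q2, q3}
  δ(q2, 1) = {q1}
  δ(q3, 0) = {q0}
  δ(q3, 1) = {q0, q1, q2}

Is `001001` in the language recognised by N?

accepted

Start: {q0}
read 0: {q0}
read 0: {q0}
read 1: {q2, q3}
read 0: {q0, q1, q2, q3}
read 0: {q0, q1, q2, q3}
read 1: {q0, q1, q2, q3}
Reachable ∩ accepting = {q1, q2, q3} — nonempty.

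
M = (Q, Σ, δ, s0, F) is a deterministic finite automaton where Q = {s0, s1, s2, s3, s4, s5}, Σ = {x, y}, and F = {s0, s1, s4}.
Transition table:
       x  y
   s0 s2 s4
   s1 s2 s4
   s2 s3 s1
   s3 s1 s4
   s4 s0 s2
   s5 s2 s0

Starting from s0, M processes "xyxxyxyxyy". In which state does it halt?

s2

s0 --x--> s2
s2 --y--> s1
s1 --x--> s2
s2 --x--> s3
s3 --y--> s4
s4 --x--> s0
s0 --y--> s4
s4 --x--> s0
s0 --y--> s4
s4 --y--> s2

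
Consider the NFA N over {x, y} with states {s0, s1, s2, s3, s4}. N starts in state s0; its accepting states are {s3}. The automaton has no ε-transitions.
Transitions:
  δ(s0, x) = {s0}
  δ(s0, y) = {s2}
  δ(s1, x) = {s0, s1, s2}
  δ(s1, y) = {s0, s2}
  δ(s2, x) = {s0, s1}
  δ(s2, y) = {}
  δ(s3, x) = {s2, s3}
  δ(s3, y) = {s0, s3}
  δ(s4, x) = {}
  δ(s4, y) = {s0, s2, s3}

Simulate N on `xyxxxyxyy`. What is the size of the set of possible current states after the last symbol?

1

Start: {s0}
read x: {s0}
read y: {s2}
read x: {s0, s1}
read x: {s0, s1, s2}
read x: {s0, s1, s2}
read y: {s0, s2}
read x: {s0, s1}
read y: {s0, s2}
read y: {s2}
Final reachable set {s2} has 1 state.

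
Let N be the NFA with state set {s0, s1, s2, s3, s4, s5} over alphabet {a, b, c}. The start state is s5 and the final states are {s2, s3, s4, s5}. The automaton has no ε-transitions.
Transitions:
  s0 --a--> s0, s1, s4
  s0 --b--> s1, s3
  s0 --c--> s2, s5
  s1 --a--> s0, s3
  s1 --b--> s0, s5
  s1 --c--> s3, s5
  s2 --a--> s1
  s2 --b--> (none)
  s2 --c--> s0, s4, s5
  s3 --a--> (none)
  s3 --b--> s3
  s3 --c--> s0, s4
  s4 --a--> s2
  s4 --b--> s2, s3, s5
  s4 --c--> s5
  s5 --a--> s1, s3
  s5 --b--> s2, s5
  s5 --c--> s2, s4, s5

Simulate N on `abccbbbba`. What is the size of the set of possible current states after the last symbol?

4

Start: {s5}
read a: {s1, s3}
read b: {s0, s3, s5}
read c: {s0, s2, s4, s5}
read c: {s0, s2, s4, s5}
read b: {s1, s2, s3, s5}
read b: {s0, s2, s3, s5}
read b: {s1, s2, s3, s5}
read b: {s0, s2, s3, s5}
read a: {s0, s1, s3, s4}
Final reachable set {s0, s1, s3, s4} has 4 states.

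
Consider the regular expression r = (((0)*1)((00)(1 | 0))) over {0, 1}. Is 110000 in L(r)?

no

No split of 110000 into u·v has ((0)*1) matching u and ((00)(1|0)) matching v.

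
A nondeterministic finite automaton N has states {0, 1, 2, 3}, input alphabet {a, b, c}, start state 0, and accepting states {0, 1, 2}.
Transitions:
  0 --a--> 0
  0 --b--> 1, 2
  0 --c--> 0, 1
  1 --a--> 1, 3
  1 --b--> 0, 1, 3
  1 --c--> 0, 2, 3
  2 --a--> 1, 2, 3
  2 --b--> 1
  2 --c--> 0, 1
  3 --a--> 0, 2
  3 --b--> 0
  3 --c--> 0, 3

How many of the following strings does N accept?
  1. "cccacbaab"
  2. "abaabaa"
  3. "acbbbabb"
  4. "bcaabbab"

4

"cccacbaab": accepted
"abaabaa": accepted
"acbbbabb": accepted
"bcaabbab": accepted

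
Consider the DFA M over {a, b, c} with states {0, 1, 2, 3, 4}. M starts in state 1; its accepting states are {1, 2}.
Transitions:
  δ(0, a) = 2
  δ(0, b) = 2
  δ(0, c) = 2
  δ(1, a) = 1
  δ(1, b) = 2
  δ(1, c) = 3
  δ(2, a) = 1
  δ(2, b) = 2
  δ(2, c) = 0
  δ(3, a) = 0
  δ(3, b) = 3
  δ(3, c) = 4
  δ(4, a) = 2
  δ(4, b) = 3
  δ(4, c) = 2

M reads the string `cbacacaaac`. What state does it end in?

3

1 --c--> 3
3 --b--> 3
3 --a--> 0
0 --c--> 2
2 --a--> 1
1 --c--> 3
3 --a--> 0
0 --a--> 2
2 --a--> 1
1 --c--> 3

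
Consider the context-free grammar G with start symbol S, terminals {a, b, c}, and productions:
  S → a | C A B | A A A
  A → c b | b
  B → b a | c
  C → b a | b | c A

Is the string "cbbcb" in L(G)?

yes

S ⇒ AAA ⇒ cbAA ⇒ cbbA ⇒ cbbcb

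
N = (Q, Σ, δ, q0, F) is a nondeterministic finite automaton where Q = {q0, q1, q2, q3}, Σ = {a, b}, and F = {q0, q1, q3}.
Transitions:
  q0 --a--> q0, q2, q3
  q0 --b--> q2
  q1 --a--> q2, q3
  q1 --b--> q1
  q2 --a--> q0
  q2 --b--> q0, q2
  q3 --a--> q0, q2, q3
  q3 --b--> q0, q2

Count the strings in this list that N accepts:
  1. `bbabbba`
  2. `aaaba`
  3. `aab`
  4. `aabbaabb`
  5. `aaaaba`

`bbabbba`: accepted
`aaaba`: accepted
`aab`: accepted
`aabbaabb`: accepted
`aaaaba`: accepted

5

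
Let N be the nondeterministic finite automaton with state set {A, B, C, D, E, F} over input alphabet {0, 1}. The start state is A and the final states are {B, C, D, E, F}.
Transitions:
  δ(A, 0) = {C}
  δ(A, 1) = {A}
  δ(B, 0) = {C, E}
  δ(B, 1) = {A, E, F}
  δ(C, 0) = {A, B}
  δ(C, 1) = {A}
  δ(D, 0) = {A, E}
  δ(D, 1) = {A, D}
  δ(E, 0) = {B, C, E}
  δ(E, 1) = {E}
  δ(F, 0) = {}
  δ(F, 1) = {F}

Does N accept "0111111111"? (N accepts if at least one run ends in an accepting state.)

Start: {A}
read 0: {C}
read 1: {A}
read 1: {A}
read 1: {A}
read 1: {A}
read 1: {A}
read 1: {A}
read 1: {A}
read 1: {A}
read 1: {A}
Reachable ∩ accepting = {} — empty.

rejected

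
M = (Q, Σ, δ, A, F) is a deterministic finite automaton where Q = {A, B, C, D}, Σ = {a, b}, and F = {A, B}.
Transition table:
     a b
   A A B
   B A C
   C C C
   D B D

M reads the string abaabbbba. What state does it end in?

A --a--> A
A --b--> B
B --a--> A
A --a--> A
A --b--> B
B --b--> C
C --b--> C
C --b--> C
C --a--> C

C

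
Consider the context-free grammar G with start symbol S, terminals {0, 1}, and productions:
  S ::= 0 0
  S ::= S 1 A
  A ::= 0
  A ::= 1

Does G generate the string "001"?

no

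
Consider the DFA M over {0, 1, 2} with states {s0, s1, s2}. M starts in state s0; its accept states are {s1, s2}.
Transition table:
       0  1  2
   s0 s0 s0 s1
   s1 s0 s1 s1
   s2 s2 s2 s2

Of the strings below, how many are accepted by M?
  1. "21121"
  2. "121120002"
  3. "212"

"21121": accepted
"121120002": accepted
"212": accepted

3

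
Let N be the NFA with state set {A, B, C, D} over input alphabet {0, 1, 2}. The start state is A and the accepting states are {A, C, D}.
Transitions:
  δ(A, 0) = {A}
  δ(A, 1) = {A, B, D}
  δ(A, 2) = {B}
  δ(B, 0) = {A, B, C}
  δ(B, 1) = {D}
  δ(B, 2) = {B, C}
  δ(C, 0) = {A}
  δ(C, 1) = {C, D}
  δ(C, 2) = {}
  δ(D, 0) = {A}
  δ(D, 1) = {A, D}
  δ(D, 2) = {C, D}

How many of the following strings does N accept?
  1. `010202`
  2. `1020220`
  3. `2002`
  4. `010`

`010202`: accepted
`1020220`: accepted
`2002`: accepted
`010`: accepted

4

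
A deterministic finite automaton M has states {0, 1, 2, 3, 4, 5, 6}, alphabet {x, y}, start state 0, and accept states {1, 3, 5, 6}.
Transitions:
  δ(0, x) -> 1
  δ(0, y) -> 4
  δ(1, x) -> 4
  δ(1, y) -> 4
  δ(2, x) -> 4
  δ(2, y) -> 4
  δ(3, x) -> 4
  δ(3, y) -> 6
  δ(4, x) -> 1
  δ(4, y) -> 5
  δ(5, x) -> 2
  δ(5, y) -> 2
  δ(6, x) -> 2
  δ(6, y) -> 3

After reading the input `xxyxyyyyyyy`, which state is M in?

4

0 --x--> 1
1 --x--> 4
4 --y--> 5
5 --x--> 2
2 --y--> 4
4 --y--> 5
5 --y--> 2
2 --y--> 4
4 --y--> 5
5 --y--> 2
2 --y--> 4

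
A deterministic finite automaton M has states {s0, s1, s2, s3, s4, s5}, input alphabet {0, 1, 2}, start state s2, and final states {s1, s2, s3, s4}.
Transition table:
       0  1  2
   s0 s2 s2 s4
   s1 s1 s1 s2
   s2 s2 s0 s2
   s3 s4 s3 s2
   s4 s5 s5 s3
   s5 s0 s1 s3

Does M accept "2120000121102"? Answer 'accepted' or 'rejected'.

s2 --2--> s2
s2 --1--> s0
s0 --2--> s4
s4 --0--> s5
s5 --0--> s0
s0 --0--> s2
s2 --0--> s2
s2 --1--> s0
s0 --2--> s4
s4 --1--> s5
s5 --1--> s1
s1 --0--> s1
s1 --2--> s2
End in state s2, which is an accepting state.

accepted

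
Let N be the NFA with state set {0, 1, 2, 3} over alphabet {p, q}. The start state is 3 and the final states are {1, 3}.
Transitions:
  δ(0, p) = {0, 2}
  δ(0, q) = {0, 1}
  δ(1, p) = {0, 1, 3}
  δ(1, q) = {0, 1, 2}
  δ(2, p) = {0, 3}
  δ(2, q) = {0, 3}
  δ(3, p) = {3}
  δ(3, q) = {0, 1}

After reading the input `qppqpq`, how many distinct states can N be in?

4

Start: {3}
read q: {0, 1}
read p: {0, 1, 2, 3}
read p: {0, 1, 2, 3}
read q: {0, 1, 2, 3}
read p: {0, 1, 2, 3}
read q: {0, 1, 2, 3}
Final reachable set {0, 1, 2, 3} has 4 states.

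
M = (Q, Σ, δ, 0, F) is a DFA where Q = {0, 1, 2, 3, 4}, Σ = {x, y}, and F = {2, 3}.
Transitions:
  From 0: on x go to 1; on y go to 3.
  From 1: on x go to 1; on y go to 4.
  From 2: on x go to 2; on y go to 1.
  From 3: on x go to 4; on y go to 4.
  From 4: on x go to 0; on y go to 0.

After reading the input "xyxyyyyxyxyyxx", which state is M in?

1

0 --x--> 1
1 --y--> 4
4 --x--> 0
0 --y--> 3
3 --y--> 4
4 --y--> 0
0 --y--> 3
3 --x--> 4
4 --y--> 0
0 --x--> 1
1 --y--> 4
4 --y--> 0
0 --x--> 1
1 --x--> 1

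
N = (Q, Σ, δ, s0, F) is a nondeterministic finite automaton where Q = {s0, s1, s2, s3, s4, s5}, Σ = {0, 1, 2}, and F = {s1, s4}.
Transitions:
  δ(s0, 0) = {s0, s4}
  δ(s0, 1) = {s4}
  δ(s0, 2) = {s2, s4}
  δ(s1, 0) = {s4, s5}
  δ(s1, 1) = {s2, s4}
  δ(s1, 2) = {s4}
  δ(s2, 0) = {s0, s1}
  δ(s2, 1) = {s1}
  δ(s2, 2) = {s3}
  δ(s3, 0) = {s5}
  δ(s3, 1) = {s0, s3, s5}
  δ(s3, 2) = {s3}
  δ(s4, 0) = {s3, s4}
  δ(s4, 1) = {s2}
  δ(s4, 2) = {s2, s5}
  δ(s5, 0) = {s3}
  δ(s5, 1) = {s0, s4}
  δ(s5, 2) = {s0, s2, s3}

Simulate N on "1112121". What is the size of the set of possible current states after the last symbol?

Start: {s0}
read 1: {s4}
read 1: {s2}
read 1: {s1}
read 2: {s4}
read 1: {s2}
read 2: {s3}
read 1: {s0, s3, s5}
Final reachable set {s0, s3, s5} has 3 states.

3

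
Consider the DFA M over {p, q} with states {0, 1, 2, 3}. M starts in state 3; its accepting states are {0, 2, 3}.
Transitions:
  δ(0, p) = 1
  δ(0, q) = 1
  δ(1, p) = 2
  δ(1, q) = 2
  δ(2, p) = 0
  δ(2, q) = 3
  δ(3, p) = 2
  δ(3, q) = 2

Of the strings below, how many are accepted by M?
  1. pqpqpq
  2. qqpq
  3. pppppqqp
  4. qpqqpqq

pqpqpq: accepted
qqpq: accepted
pppppqqp: accepted
qpqqpqq: accepted

4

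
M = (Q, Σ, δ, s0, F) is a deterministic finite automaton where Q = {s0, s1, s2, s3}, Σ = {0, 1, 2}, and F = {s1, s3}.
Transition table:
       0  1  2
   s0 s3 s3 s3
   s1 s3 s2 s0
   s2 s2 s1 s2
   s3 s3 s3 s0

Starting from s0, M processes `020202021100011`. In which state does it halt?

s3

s0 --0--> s3
s3 --2--> s0
s0 --0--> s3
s3 --2--> s0
s0 --0--> s3
s3 --2--> s0
s0 --0--> s3
s3 --2--> s0
s0 --1--> s3
s3 --1--> s3
s3 --0--> s3
s3 --0--> s3
s3 --0--> s3
s3 --1--> s3
s3 --1--> s3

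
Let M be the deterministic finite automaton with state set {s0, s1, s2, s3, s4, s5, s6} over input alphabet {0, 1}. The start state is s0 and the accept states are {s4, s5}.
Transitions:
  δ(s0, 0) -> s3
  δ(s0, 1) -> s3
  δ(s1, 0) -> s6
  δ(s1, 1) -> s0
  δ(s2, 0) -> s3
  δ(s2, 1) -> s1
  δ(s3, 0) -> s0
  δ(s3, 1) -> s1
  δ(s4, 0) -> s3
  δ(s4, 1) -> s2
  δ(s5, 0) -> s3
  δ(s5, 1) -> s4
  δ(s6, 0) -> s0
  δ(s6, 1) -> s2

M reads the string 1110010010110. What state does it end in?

s0 --1--> s3
s3 --1--> s1
s1 --1--> s0
s0 --0--> s3
s3 --0--> s0
s0 --1--> s3
s3 --0--> s0
s0 --0--> s3
s3 --1--> s1
s1 --0--> s6
s6 --1--> s2
s2 --1--> s1
s1 --0--> s6

s6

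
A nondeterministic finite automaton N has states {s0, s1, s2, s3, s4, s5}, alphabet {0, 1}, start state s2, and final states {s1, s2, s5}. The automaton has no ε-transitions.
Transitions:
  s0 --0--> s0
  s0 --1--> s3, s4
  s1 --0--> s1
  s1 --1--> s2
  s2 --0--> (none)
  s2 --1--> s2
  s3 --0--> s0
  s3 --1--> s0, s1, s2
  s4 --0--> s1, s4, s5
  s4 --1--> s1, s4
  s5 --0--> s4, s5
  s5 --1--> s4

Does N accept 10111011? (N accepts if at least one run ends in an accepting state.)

Start: {s2}
read 1: {s2}
read 0: {}
The reachable set is empty and stays empty for the remaining 6 symbols.
Reachable ∩ accepting = {} — empty.

rejected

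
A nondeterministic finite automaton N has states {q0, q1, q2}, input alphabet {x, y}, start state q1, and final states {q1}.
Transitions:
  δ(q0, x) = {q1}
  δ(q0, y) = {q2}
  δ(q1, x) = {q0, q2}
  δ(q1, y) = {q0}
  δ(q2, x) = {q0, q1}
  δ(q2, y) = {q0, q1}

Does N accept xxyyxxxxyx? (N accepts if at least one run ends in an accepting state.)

Start: {q1}
read x: {q0, q2}
read x: {q0, q1}
read y: {q0, q2}
read y: {q0, q1, q2}
read x: {q0, q1, q2}
read x: {q0, q1, q2}
read x: {q0, q1, q2}
read x: {q0, q1, q2}
read y: {q0, q1, q2}
read x: {q0, q1, q2}
Reachable ∩ accepting = {q1} — nonempty.

accepted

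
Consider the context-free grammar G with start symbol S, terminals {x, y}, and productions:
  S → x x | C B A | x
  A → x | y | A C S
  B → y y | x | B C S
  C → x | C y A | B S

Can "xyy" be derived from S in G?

no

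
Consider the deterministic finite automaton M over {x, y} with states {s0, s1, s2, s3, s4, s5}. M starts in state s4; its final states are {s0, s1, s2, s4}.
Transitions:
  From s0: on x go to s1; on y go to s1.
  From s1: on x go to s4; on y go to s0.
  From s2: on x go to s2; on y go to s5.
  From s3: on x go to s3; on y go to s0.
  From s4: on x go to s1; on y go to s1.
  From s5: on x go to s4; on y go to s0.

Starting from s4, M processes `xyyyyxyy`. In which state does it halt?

s0

s4 --x--> s1
s1 --y--> s0
s0 --y--> s1
s1 --y--> s0
s0 --y--> s1
s1 --x--> s4
s4 --y--> s1
s1 --y--> s0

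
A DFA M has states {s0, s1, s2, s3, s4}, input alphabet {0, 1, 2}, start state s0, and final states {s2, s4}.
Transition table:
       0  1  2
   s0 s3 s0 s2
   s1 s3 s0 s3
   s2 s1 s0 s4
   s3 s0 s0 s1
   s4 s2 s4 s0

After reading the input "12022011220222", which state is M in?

s2

s0 --1--> s0
s0 --2--> s2
s2 --0--> s1
s1 --2--> s3
s3 --2--> s1
s1 --0--> s3
s3 --1--> s0
s0 --1--> s0
s0 --2--> s2
s2 --2--> s4
s4 --0--> s2
s2 --2--> s4
s4 --2--> s0
s0 --2--> s2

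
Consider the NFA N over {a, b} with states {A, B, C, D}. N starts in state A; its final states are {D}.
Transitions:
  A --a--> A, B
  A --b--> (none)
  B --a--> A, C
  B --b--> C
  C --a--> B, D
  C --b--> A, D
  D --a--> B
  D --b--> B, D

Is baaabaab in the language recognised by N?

rejected

Start: {A}
read b: {}
The reachable set is empty and stays empty for the remaining 7 symbols.
Reachable ∩ accepting = {} — empty.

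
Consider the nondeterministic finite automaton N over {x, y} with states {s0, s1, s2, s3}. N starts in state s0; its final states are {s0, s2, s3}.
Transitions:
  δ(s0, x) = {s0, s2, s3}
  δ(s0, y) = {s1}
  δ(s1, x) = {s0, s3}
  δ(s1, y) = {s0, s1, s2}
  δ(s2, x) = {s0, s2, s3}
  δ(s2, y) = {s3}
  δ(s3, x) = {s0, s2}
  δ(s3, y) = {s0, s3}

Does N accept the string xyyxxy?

Start: {s0}
read x: {s0, s2, s3}
read y: {s0, s1, s3}
read y: {s0, s1, s2, s3}
read x: {s0, s2, s3}
read x: {s0, s2, s3}
read y: {s0, s1, s3}
Reachable ∩ accepting = {s0, s3} — nonempty.

accepted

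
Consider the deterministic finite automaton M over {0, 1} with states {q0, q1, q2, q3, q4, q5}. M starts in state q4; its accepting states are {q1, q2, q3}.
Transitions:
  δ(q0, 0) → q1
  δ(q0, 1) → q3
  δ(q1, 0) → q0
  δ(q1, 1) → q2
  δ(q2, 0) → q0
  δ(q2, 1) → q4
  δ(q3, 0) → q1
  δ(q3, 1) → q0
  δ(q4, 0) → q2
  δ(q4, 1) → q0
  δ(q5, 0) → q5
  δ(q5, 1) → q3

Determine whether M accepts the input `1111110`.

q4 --1--> q0
q0 --1--> q3
q3 --1--> q0
q0 --1--> q3
q3 --1--> q0
q0 --1--> q3
q3 --0--> q1
End in state q1, which is an accepting state.

accepted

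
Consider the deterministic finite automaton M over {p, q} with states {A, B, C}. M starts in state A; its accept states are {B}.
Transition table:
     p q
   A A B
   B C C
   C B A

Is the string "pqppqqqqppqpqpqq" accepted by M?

A --p--> A
A --q--> B
B --p--> C
C --p--> B
B --q--> C
C --q--> A
A --q--> B
B --q--> C
C --p--> B
B --p--> C
C --q--> A
A --p--> A
A --q--> B
B --p--> C
C --q--> A
A --q--> B
End in state B, which is an accepting state.

accepted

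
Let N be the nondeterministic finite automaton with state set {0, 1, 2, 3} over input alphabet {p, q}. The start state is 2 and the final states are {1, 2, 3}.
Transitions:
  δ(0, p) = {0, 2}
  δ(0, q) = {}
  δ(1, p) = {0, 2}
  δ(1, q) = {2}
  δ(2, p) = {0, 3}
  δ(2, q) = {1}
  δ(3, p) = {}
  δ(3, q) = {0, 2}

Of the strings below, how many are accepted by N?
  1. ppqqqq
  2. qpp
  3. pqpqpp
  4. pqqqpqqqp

ppqqqq: accepted
qpp: accepted
pqpqpp: accepted
pqqqpqqqp: accepted

4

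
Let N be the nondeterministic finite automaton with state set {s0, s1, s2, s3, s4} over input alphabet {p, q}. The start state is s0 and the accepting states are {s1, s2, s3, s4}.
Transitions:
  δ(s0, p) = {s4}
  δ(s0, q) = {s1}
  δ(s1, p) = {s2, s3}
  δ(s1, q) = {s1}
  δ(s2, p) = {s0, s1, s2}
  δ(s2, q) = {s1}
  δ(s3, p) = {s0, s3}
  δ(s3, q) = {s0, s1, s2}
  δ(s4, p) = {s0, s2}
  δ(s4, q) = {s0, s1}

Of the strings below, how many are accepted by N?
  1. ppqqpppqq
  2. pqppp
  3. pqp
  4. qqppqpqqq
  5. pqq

ppqqpppqq: accepted
pqppp: accepted
pqp: accepted
qqppqpqqq: accepted
pqq: accepted

5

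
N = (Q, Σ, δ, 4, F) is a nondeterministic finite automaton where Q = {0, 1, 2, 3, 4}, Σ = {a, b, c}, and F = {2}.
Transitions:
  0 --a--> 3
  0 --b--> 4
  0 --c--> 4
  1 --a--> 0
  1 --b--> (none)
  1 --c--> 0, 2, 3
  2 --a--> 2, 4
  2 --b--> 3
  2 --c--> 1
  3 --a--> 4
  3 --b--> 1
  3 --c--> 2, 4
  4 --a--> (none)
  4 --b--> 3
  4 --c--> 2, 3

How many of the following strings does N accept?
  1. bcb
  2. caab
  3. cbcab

bcb: rejected
caab: rejected
cbcab: rejected

0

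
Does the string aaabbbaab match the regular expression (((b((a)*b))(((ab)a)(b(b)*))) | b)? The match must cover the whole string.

no

Neither ((b((a)*b))(((ab)a)(b(b)*))) nor b matches aaabbbaab.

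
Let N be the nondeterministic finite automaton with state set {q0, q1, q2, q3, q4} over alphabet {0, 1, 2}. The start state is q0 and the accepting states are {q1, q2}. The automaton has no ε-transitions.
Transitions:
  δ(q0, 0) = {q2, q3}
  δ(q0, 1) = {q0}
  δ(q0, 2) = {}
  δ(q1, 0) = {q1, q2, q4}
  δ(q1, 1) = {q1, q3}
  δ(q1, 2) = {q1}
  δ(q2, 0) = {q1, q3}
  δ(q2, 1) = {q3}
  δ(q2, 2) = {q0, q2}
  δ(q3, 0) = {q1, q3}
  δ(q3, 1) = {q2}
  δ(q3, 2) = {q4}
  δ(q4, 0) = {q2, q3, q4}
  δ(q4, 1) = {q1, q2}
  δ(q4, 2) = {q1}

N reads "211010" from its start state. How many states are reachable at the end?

0

Start: {q0}
read 2: {}
The reachable set is empty and stays empty for the remaining 5 symbols.
Final reachable set {} has 0 states.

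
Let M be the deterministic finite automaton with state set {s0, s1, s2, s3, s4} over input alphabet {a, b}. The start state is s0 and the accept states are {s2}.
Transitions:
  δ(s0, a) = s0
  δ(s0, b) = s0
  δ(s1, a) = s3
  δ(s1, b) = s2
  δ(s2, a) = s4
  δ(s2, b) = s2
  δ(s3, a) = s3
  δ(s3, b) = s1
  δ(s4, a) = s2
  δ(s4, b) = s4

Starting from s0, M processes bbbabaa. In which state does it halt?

s0 --b--> s0
s0 --b--> s0
s0 --b--> s0
s0 --a--> s0
s0 --b--> s0
s0 --a--> s0
s0 --a--> s0

s0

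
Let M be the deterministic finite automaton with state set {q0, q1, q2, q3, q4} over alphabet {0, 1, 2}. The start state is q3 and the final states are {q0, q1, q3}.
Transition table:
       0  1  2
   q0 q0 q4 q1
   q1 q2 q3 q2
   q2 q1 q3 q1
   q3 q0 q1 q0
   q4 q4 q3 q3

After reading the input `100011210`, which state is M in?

q3 --1--> q1
q1 --0--> q2
q2 --0--> q1
q1 --0--> q2
q2 --1--> q3
q3 --1--> q1
q1 --2--> q2
q2 --1--> q3
q3 --0--> q0

q0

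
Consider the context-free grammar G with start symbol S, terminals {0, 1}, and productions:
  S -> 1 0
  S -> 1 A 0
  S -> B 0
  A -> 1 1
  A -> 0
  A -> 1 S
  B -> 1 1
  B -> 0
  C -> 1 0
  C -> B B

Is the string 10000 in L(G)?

no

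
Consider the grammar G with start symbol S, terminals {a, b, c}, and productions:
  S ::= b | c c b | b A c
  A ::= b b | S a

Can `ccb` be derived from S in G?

yes

S ⇒ ccb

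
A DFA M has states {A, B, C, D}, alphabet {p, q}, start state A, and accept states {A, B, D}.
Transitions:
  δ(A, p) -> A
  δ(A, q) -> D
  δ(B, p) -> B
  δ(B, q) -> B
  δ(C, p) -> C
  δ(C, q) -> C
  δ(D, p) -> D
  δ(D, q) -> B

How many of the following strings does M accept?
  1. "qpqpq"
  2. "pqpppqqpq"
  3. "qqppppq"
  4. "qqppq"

"qpqpq": accepted
"pqpppqqpq": accepted
"qqppppq": accepted
"qqppq": accepted

4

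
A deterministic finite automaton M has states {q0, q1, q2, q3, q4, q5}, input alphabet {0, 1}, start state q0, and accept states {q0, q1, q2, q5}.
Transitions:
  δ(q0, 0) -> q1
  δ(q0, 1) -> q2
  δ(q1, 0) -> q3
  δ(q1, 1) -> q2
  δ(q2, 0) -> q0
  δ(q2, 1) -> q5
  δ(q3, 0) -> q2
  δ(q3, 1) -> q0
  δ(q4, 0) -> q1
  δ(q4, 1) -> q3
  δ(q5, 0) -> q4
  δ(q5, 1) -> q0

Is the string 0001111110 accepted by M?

q0 --0--> q1
q1 --0--> q3
q3 --0--> q2
q2 --1--> q5
q5 --1--> q0
q0 --1--> q2
q2 --1--> q5
q5 --1--> q0
q0 --1--> q2
q2 --0--> q0
End in state q0, which is an accepting state.

accepted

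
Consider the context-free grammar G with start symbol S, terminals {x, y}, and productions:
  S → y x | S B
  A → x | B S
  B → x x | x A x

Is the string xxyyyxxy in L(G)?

no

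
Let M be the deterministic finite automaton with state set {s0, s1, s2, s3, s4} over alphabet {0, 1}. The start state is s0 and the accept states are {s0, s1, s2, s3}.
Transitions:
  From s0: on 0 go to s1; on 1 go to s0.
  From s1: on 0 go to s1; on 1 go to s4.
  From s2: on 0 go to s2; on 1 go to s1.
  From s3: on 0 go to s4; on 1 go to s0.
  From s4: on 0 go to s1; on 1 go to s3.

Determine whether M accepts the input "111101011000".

accepted

s0 --1--> s0
s0 --1--> s0
s0 --1--> s0
s0 --1--> s0
s0 --0--> s1
s1 --1--> s4
s4 --0--> s1
s1 --1--> s4
s4 --1--> s3
s3 --0--> s4
s4 --0--> s1
s1 --0--> s1
End in state s1, which is an accepting state.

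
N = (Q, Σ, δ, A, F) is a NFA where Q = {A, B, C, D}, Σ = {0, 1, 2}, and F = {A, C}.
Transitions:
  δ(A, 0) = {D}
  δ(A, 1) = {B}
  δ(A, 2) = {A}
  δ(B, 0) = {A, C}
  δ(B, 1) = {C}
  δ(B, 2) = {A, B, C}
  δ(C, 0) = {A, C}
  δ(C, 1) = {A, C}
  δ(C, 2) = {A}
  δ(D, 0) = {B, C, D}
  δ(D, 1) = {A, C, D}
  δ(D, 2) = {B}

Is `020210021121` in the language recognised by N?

Start: {A}
read 0: {D}
read 2: {B}
read 0: {A, C}
read 2: {A}
read 1: {B}
read 0: {A, C}
read 0: {A, C, D}
read 2: {A, B}
read 1: {B, C}
read 1: {A, C}
read 2: {A}
read 1: {B}
Reachable ∩ accepting = {} — empty.

rejected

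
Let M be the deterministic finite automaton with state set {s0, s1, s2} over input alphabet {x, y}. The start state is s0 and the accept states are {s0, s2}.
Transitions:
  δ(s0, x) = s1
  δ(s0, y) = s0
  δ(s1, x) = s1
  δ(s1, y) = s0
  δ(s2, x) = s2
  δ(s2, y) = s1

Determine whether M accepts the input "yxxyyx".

s0 --y--> s0
s0 --x--> s1
s1 --x--> s1
s1 --y--> s0
s0 --y--> s0
s0 --x--> s1
End in state s1, which is not an accepting state.

rejected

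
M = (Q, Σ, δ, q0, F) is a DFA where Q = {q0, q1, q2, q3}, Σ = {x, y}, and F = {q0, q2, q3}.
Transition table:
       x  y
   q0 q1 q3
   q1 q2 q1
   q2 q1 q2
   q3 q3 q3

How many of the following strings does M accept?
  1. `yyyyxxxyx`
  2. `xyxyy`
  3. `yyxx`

`yyyyxxxyx`: accepted
`xyxyy`: accepted
`yyxx`: accepted

3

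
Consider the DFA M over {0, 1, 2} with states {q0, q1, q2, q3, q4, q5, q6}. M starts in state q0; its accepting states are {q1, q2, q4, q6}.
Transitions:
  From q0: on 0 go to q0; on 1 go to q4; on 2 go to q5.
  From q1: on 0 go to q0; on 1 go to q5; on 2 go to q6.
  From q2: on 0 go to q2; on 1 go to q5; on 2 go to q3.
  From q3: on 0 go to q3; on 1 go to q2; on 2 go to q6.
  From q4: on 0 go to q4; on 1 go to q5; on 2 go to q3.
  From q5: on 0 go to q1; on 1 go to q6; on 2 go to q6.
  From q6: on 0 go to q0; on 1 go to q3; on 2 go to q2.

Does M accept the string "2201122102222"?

accepted

q0 --2--> q5
q5 --2--> q6
q6 --0--> q0
q0 --1--> q4
q4 --1--> q5
q5 --2--> q6
q6 --2--> q2
q2 --1--> q5
q5 --0--> q1
q1 --2--> q6
q6 --2--> q2
q2 --2--> q3
q3 --2--> q6
End in state q6, which is an accepting state.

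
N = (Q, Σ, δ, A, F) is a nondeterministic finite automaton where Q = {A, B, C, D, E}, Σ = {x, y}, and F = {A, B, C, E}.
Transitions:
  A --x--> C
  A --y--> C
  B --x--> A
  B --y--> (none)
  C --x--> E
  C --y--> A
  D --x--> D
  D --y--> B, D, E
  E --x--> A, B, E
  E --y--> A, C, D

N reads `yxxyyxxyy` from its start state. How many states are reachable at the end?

5

Start: {A}
read y: {C}
read x: {E}
read x: {A, B, E}
read y: {A, C, D}
read y: {A, B, C, D, E}
read x: {A, B, C, D, E}
read x: {A, B, C, D, E}
read y: {A, B, C, D, E}
read y: {A, B, C, D, E}
Final reachable set {A, B, C, D, E} has 5 states.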